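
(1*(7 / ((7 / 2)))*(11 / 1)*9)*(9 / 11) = 162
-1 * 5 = -5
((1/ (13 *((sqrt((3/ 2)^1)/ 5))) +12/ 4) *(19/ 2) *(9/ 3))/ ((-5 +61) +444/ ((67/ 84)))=6365 *sqrt(6)/ 1067248 +11457/ 82096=0.15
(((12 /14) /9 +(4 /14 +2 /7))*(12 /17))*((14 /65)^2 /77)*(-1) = -224 /790075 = -0.00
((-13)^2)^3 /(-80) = -4826809 /80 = -60335.11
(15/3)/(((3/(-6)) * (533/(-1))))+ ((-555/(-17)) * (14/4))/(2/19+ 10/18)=354128975/2047786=172.93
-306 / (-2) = 153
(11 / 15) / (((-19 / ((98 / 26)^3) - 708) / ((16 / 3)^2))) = -331299584 / 11250526725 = -0.03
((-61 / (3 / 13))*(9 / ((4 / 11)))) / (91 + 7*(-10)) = -8723 / 28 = -311.54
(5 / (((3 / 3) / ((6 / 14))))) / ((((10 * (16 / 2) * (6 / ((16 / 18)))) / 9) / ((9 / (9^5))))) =1 / 183708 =0.00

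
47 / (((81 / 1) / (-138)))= -2162 / 27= -80.07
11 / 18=0.61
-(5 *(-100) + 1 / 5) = 499.80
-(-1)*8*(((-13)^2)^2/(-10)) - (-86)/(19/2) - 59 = -2175381/95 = -22898.75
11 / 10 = 1.10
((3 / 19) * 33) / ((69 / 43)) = 1419 / 437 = 3.25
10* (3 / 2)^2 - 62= -79 / 2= -39.50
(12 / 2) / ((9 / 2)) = 4 / 3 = 1.33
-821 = -821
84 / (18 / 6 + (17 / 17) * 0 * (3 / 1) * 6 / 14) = 28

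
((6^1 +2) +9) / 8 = 17 / 8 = 2.12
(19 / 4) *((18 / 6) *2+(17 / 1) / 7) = 1121 / 28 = 40.04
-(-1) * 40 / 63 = 40 / 63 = 0.63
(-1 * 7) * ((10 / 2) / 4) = -35 / 4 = -8.75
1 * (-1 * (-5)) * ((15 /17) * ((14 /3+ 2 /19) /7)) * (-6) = -2400 /133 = -18.05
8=8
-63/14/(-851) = 9/1702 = 0.01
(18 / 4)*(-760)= -3420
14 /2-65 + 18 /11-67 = -1357 /11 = -123.36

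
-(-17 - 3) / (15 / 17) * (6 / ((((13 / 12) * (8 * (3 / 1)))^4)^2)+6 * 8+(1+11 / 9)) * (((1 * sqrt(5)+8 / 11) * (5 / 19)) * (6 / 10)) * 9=802313582101451 / 681950882756+802313582101451 * sqrt(5) / 495964278368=4793.75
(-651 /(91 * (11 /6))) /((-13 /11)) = 558 /169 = 3.30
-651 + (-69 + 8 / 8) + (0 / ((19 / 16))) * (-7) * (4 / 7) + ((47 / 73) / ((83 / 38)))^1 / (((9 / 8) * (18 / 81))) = -4349277 / 6059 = -717.82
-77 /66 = -7 /6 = -1.17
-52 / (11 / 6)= -312 / 11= -28.36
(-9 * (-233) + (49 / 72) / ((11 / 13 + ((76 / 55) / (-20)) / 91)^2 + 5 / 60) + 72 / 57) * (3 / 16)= 1435117298019589 / 3646277327456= 393.58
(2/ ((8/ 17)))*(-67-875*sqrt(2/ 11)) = -14875*sqrt(22)/ 44-1139/ 4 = -1870.43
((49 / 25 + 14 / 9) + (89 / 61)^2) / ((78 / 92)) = 217374656 / 32651775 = 6.66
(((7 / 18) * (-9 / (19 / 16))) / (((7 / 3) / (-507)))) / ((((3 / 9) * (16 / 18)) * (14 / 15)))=616005 / 266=2315.81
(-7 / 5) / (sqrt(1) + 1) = -0.70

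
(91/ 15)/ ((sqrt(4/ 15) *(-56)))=-13 *sqrt(15)/ 240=-0.21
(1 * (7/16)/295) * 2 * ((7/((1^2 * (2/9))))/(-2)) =-441/9440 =-0.05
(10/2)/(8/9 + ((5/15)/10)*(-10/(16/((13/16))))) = 11520/2009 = 5.73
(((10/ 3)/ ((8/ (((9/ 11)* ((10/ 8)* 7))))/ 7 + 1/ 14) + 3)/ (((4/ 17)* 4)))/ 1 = 301869/ 16304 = 18.52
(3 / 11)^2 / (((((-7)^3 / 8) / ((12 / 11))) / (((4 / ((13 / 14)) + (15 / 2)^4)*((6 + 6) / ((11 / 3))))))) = -116466984 / 5934929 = -19.62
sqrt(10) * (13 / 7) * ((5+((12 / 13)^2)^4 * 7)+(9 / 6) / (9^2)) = 383596106479 * sqrt(10) / 23718939426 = 51.14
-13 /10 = -1.30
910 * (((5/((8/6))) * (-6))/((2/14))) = -143325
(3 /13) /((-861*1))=-1 /3731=-0.00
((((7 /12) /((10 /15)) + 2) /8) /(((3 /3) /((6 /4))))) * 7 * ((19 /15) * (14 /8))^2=2847929 /153600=18.54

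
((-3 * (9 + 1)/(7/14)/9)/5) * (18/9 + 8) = -40/3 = -13.33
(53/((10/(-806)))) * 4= -85436/5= -17087.20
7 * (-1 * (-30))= 210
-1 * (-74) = 74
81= 81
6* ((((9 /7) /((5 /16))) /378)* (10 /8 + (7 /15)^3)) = 0.09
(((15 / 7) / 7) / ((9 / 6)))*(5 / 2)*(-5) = -125 / 49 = -2.55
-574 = -574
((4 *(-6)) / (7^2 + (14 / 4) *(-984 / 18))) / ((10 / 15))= 108 / 427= 0.25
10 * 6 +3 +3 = 66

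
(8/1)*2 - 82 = -66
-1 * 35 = -35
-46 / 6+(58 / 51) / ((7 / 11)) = -2099 / 357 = -5.88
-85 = -85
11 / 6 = 1.83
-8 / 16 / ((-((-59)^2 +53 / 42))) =21 / 146255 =0.00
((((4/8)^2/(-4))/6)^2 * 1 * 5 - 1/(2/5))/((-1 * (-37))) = -23035/340992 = -0.07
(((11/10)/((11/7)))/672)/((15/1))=1/14400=0.00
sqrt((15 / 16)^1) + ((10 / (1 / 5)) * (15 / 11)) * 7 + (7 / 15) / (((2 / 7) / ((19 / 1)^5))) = sqrt(15) / 4 + 1334774861 / 330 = 4044773.27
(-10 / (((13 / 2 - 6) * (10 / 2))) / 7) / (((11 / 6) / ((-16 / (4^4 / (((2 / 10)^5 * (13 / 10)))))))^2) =-0.00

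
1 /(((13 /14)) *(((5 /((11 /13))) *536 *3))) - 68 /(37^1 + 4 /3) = -27716933 /15625740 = -1.77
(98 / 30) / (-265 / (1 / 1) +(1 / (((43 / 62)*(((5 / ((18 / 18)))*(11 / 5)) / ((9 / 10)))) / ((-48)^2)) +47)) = 3311 / 54534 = 0.06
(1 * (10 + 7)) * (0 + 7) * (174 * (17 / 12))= 29333.50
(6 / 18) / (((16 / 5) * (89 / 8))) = 5 / 534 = 0.01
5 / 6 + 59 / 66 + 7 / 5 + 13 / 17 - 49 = -42176 / 935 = -45.11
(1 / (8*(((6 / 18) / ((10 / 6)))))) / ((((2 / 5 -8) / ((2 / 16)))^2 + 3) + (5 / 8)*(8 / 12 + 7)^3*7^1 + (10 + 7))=3375 / 30715981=0.00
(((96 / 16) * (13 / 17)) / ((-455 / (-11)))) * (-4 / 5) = -264 / 2975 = -0.09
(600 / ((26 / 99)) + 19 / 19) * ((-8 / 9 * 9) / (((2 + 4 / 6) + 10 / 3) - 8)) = 118852 / 13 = 9142.46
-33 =-33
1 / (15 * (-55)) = -1 / 825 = -0.00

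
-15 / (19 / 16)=-240 / 19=-12.63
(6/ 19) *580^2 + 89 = 2020091/ 19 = 106320.58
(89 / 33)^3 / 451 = 704969 / 16207587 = 0.04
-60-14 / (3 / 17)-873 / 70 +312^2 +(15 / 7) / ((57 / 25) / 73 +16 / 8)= 75662029477 / 778470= 97193.25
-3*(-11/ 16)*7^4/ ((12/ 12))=79233/ 16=4952.06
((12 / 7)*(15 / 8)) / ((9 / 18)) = 6.43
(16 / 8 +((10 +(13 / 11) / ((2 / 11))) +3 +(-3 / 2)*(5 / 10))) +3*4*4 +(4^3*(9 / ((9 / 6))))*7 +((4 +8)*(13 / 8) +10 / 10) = 11109 / 4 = 2777.25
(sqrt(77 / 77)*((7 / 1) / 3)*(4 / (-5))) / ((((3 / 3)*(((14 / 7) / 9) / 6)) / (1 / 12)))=-21 / 5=-4.20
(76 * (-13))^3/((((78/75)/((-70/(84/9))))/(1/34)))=3477513000/17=204559588.24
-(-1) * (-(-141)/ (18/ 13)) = 611/ 6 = 101.83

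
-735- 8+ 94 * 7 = -85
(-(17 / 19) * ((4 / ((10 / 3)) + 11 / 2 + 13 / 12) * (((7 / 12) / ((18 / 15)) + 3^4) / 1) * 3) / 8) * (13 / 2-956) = 9827981843 / 48640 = 202055.55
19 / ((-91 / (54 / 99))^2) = 684 / 1002001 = 0.00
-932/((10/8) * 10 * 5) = -1864/125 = -14.91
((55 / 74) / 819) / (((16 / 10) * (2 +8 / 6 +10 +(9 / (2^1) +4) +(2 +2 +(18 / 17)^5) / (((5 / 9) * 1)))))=1952303375 / 108180265072152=0.00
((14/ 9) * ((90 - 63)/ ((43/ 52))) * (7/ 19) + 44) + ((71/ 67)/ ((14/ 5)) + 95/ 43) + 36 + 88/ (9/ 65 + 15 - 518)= 1266530849947/ 12524392678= 101.13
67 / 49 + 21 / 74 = 5987 / 3626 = 1.65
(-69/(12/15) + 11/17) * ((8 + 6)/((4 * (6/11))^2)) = -251.76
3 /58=0.05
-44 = -44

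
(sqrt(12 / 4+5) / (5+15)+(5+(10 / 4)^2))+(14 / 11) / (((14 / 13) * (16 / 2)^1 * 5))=sqrt(2) / 10+4963 / 440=11.42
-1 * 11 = -11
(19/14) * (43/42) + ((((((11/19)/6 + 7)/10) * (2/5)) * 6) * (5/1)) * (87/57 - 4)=-19.68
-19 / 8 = -2.38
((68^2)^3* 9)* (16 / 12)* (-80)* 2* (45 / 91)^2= -384396772442112000 / 8281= -46419124796777.20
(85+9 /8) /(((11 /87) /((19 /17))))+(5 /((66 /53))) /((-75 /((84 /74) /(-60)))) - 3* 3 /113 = 1071297032407 /1407324600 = 761.23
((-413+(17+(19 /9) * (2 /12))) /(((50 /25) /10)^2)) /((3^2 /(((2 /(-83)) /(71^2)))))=534125 /101671929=0.01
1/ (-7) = -1/ 7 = -0.14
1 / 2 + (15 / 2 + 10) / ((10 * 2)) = 11 / 8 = 1.38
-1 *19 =-19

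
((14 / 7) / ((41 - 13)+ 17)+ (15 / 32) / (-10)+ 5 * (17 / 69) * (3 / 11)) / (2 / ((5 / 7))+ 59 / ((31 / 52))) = 7533899 / 2298713472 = 0.00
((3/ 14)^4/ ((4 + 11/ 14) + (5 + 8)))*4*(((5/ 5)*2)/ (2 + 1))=9/ 28469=0.00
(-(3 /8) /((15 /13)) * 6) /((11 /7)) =-273 /220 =-1.24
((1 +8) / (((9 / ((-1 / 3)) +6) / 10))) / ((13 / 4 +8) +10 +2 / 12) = -360 / 1799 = -0.20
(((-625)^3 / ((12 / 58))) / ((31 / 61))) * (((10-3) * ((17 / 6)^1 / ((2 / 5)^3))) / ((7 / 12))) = -917755126953125 / 744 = -1233541837302.59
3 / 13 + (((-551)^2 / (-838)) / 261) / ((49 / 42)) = -109700 / 114387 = -0.96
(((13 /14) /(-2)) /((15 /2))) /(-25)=13 /5250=0.00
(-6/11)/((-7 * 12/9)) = 9/154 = 0.06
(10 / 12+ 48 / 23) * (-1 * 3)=-403 / 46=-8.76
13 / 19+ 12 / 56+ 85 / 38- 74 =-9425 / 133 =-70.86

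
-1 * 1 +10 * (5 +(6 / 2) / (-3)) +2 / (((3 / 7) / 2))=145 / 3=48.33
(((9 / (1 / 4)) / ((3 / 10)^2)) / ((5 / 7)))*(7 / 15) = 784 / 3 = 261.33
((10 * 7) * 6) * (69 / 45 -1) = 224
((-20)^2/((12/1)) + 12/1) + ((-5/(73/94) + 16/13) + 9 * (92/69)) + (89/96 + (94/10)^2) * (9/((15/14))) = 4567369481/5694000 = 802.14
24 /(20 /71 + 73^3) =1704 /27620227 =0.00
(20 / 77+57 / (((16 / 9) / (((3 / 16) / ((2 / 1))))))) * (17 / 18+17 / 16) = 37206727 / 5677056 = 6.55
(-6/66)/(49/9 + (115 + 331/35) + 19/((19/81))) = -315/730774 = -0.00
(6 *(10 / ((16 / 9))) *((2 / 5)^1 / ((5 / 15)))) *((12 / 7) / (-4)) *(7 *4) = -486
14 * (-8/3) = -112/3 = -37.33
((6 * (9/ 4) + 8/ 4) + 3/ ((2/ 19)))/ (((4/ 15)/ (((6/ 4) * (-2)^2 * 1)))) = 990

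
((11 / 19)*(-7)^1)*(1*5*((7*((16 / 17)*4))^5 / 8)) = -868481981480960 / 26977283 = -32193085.62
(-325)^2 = 105625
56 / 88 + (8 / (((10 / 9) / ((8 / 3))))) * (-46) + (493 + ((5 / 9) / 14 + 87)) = -2096491 / 6930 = -302.52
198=198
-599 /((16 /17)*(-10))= 10183 /160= 63.64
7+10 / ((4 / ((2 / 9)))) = 68 / 9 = 7.56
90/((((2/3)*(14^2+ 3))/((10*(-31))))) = -210.30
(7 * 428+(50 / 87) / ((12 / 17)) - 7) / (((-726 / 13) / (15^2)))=-12045.74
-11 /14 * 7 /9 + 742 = 13345 /18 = 741.39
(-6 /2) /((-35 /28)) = 12 /5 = 2.40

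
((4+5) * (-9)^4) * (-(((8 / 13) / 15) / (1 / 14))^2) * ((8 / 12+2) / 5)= -219469824 / 21125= -10389.10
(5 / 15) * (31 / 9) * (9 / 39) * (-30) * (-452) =140120 / 39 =3592.82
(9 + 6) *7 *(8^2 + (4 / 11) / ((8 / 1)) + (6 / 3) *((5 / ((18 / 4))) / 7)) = 446035 / 66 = 6758.11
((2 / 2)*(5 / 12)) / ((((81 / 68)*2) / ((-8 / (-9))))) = 340 / 2187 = 0.16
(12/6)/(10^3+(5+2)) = 2/1007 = 0.00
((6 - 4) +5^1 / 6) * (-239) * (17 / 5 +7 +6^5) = -79090358 / 15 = -5272690.53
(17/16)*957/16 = 16269/256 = 63.55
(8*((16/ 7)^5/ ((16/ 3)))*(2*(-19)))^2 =3572313278644224/ 282475249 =12646464.75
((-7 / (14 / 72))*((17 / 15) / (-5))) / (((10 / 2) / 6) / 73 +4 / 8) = 11169 / 700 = 15.96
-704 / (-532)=176 / 133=1.32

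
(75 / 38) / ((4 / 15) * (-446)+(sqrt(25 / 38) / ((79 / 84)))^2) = -7021125 / 420443872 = -0.02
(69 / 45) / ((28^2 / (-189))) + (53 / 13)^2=1538057 / 94640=16.25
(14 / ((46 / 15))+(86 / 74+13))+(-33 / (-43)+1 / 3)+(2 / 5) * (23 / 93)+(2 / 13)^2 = 19.95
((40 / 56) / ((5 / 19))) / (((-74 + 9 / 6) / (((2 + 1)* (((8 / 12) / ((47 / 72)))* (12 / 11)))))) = -65664 / 524755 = -0.13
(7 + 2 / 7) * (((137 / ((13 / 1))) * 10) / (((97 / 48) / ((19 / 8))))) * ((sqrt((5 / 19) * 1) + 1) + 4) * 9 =3772980 * sqrt(95) / 8827 + 358433100 / 8827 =44772.58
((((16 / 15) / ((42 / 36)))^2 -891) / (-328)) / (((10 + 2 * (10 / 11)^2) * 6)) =131944571 / 3399228000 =0.04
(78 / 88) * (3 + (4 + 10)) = 663 / 44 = 15.07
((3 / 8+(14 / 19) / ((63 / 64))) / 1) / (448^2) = 1537 / 274563072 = 0.00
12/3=4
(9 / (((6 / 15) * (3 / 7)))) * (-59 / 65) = -47.65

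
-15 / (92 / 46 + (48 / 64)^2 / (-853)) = -204720 / 27287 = -7.50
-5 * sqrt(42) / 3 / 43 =-5 * sqrt(42) / 129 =-0.25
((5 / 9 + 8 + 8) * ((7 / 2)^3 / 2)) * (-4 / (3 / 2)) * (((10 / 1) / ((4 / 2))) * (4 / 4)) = -255535 / 54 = -4732.13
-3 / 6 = -1 / 2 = -0.50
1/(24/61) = 61/24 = 2.54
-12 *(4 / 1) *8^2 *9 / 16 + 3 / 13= -22461 / 13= -1727.77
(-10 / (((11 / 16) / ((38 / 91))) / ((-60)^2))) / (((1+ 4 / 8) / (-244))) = 3560448000 / 1001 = 3556891.11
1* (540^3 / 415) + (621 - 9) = 31543596 / 83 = 380043.33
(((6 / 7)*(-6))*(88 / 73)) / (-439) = 3168 / 224329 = 0.01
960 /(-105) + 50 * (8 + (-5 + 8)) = 540.86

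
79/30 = 2.63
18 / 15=6 / 5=1.20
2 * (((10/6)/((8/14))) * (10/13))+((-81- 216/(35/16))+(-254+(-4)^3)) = -673294/1365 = -493.26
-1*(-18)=18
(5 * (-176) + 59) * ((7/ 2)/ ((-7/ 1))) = 821/ 2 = 410.50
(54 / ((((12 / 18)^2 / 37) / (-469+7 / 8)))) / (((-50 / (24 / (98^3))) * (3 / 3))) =2886111 / 2689120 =1.07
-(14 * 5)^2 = -4900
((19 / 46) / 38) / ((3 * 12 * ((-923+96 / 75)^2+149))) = 625 / 1758913689888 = 0.00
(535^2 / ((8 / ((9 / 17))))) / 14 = 2576025 / 1904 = 1352.95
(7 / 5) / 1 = 7 / 5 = 1.40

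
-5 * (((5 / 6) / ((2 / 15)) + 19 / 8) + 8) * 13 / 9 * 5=-43225 / 72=-600.35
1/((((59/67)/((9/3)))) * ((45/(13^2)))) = 12.79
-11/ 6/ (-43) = 11/ 258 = 0.04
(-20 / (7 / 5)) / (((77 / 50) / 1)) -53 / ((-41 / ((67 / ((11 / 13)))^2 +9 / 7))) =1968339696 / 243089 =8097.20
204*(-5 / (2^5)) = -255 / 8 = -31.88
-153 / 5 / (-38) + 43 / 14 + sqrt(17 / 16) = sqrt(17) / 4 + 2578 / 665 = 4.91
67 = 67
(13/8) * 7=91/8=11.38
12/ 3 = 4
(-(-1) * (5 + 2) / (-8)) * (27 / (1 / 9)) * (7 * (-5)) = 7441.88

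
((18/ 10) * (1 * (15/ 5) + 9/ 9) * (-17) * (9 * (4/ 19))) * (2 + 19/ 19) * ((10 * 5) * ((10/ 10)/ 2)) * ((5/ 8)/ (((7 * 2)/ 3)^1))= -2329.51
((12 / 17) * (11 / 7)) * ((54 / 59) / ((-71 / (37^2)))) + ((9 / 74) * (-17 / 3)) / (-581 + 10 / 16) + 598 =49534213152490 / 85636267381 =578.43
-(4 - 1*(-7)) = -11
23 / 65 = 0.35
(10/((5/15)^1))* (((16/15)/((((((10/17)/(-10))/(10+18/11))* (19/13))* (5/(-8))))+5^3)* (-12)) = -133925736/1045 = -128158.60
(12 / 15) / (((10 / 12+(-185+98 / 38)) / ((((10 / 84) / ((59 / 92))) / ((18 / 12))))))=-13984 / 25648539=-0.00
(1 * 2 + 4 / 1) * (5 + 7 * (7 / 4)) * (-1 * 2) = -207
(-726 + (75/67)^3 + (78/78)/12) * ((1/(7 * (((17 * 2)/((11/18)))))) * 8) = -28763723923/1932703038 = -14.88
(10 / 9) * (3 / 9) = 10 / 27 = 0.37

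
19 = 19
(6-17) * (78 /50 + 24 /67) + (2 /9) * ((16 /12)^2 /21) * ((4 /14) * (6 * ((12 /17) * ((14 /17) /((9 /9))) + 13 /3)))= -120706051789 /5763881025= -20.94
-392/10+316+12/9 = 4172/15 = 278.13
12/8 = 3/2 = 1.50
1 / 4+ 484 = 1937 / 4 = 484.25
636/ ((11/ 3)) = 173.45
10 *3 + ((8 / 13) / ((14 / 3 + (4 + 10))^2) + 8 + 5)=219137 / 5096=43.00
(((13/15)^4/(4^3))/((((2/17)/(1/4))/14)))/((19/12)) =3398759/20520000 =0.17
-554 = -554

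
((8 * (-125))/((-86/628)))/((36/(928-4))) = 24178000/129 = 187426.36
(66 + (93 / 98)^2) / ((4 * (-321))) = -214171 / 4110512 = -0.05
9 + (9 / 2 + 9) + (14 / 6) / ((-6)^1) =199 / 9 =22.11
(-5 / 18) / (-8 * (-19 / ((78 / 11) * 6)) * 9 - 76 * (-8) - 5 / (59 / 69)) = -3835 / 8757234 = -0.00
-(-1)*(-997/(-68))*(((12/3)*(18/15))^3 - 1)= 13657903/8500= 1606.81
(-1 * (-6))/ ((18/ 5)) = 5/ 3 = 1.67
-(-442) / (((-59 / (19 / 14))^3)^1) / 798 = -79781 / 11834759496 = -0.00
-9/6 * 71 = -213/2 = -106.50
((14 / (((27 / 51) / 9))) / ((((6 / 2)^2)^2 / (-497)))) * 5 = -591430 / 81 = -7301.60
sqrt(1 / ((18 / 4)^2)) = 2 / 9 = 0.22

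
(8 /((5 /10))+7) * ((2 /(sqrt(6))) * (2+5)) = 161 * sqrt(6) /3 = 131.46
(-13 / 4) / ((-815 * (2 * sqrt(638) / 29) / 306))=1989 * sqrt(638) / 71720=0.70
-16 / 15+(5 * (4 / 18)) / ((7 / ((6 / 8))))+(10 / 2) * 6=6101 / 210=29.05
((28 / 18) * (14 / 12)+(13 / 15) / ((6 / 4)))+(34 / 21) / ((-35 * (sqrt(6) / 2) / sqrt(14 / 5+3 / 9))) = 2.33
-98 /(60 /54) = -88.20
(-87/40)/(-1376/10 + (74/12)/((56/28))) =261/16142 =0.02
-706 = -706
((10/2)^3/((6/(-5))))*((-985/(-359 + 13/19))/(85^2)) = -467875/11805072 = -0.04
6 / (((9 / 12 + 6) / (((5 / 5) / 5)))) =8 / 45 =0.18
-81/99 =-0.82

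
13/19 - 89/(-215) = 4486/4085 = 1.10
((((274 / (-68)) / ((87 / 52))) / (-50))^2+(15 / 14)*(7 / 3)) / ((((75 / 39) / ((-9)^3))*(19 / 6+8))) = -21614184571473 / 254441921875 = -84.95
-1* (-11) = 11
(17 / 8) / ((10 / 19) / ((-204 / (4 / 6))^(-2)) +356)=323 / 7544992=0.00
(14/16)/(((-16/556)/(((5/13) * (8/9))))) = -4865/468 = -10.40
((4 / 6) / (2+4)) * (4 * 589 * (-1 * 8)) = -18848 / 9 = -2094.22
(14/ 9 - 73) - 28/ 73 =-47191/ 657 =-71.83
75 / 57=25 / 19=1.32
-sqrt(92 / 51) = -2 * sqrt(1173) / 51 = -1.34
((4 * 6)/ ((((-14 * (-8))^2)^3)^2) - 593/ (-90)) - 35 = -622625663308913597703257977/ 21914864958076739848765440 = -28.41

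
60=60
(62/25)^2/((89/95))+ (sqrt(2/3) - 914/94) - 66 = -36161183/522875+ sqrt(6)/3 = -68.34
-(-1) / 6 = 1 / 6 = 0.17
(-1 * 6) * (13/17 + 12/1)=-1302/17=-76.59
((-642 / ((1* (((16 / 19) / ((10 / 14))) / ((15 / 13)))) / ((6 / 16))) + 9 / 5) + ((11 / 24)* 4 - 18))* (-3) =21839197 / 29120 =749.97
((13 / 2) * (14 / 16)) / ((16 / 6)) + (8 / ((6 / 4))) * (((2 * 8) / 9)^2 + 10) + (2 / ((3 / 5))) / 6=2266787 / 31104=72.88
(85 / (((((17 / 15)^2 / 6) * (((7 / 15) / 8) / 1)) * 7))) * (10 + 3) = 10530000 / 833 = 12641.06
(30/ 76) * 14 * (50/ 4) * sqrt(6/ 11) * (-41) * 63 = -6780375 * sqrt(66)/ 418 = -131779.97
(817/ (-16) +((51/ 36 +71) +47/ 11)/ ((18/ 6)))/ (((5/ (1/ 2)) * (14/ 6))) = -40391/ 36960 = -1.09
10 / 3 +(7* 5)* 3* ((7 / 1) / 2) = 2225 / 6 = 370.83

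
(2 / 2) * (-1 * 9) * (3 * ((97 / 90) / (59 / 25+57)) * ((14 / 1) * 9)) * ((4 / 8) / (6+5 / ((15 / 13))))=-39285 / 13144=-2.99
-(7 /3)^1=-7 /3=-2.33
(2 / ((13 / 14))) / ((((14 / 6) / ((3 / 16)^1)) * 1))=9 / 52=0.17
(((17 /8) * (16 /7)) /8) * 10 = 85 /14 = 6.07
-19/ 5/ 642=-19/ 3210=-0.01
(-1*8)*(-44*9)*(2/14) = 3168/7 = 452.57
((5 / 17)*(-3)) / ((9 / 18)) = -30 / 17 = -1.76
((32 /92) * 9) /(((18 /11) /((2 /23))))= 88 /529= 0.17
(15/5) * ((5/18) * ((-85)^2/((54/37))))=1336625/324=4125.39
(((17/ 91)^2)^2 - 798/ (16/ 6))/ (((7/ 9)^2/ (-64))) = 106380726925968/ 3360173089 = 31659.30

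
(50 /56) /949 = 25 /26572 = 0.00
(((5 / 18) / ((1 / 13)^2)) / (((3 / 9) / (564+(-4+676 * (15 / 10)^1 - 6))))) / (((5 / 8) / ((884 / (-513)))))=-937011712 / 1539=-608844.52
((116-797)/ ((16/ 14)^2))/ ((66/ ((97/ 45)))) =-1078931/ 63360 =-17.03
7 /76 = 0.09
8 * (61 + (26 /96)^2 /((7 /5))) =984653 /2016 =488.42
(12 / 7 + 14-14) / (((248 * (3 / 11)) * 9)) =11 / 3906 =0.00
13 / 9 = 1.44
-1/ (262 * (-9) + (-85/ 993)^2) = 986049/ 2325096317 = 0.00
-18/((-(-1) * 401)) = -18/401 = -0.04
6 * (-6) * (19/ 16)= -171/ 4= -42.75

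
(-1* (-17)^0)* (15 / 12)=-5 / 4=-1.25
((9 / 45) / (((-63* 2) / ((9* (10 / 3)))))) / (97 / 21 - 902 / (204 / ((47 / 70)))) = -340 / 11783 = -0.03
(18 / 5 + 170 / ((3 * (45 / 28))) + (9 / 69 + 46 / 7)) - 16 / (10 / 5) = 816391 / 21735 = 37.56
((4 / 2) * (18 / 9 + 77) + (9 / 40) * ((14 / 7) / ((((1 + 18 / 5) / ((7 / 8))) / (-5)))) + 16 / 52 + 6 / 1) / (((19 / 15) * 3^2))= 2613335 / 181792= 14.38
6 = 6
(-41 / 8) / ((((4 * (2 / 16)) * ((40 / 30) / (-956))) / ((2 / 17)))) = 29397 / 34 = 864.62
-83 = -83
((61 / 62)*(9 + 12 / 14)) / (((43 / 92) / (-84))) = -2323368 / 1333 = -1742.96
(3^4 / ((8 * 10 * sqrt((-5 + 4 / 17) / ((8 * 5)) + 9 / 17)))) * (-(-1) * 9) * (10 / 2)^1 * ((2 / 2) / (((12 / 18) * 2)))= 729 * sqrt(5270) / 992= 53.35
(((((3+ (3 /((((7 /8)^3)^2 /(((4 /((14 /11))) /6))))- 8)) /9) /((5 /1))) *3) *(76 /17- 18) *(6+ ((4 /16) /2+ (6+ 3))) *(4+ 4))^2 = 5242837745525281924 /196006468053361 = 26748.29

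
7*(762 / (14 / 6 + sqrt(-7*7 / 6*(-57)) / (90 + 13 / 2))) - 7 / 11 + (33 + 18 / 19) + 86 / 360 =2119.66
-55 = -55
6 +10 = 16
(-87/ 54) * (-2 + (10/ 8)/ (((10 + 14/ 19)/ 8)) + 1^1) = 203/ 1836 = 0.11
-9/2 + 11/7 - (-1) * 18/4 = 11/7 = 1.57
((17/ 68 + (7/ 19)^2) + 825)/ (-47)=-1191857/ 67868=-17.56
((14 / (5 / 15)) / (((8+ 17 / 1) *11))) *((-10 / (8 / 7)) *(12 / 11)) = -1.46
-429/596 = -0.72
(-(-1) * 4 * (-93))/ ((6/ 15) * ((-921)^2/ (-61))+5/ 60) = 1361520/ 20357479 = 0.07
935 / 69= 13.55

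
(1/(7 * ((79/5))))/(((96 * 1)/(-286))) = -715/26544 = -0.03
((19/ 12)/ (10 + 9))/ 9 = 1/ 108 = 0.01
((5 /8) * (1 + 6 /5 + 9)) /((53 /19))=133 /53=2.51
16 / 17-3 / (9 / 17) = -241 / 51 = -4.73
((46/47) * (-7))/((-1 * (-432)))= -161/10152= -0.02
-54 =-54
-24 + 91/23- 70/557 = -20.17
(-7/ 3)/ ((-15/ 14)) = 98/ 45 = 2.18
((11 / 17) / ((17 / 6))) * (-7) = -462 / 289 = -1.60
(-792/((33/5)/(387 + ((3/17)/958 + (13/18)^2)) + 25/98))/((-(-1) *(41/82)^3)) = -288565319306880/12393977983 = -23282.70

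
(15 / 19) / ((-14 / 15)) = -225 / 266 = -0.85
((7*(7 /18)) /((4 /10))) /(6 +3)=245 /324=0.76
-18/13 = -1.38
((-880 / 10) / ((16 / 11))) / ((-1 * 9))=121 / 18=6.72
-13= -13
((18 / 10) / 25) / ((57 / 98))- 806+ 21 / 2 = -3778037 / 4750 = -795.38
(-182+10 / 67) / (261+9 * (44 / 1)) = -12184 / 44019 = -0.28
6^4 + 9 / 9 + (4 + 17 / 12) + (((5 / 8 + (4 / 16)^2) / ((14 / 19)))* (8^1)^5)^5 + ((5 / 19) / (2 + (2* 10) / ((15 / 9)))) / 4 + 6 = 204736868526640650523791001537 / 7663992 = 26714128684716874772806.52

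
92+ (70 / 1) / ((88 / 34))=2619 / 22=119.05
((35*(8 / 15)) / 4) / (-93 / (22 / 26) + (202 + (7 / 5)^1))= 385 / 7713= 0.05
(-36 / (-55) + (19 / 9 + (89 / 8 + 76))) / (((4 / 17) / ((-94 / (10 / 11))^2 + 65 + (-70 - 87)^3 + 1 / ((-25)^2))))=-1474326309.95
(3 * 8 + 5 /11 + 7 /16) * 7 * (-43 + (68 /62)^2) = -1231801389 /169136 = -7282.90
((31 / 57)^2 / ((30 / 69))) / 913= 22103 / 29663370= 0.00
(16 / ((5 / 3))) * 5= 48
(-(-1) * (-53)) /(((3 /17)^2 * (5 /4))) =-61268 /45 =-1361.51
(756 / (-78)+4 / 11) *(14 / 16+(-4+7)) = -20677 / 572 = -36.15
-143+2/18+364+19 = 2161/9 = 240.11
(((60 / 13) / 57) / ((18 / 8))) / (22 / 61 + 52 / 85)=207400 / 5604183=0.04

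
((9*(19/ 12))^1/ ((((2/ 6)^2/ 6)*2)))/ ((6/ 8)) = 513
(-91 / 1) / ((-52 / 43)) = 301 / 4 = 75.25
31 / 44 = 0.70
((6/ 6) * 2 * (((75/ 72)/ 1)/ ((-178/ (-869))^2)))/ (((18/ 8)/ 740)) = 16330.80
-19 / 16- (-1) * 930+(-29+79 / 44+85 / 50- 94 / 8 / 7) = 5554037 / 6160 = 901.63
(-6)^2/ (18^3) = 1/ 162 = 0.01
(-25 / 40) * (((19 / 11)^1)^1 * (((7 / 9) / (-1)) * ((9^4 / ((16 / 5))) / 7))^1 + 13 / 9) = 3105035 / 12672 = 245.03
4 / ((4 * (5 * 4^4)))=1 / 1280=0.00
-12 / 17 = -0.71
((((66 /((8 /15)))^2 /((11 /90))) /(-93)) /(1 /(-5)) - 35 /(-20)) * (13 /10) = 21723767 /2480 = 8759.58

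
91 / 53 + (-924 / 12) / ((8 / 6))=-11879 / 212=-56.03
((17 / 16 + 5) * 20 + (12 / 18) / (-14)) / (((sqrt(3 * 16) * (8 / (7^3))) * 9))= 498869 * sqrt(3) / 10368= 83.34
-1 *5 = -5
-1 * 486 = -486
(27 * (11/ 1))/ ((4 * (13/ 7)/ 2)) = 79.96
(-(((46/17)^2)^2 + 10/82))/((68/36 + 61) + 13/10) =-16559397090/19782533497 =-0.84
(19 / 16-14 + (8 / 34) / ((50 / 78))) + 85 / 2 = 30.05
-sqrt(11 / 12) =-sqrt(33) / 6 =-0.96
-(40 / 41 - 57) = 2297 / 41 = 56.02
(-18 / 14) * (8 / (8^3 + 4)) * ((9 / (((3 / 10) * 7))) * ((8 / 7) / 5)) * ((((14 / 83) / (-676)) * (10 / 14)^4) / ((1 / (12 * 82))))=88560000 / 70961288489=0.00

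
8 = 8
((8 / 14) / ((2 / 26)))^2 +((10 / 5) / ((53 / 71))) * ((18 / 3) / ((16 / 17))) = 750677 / 10388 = 72.26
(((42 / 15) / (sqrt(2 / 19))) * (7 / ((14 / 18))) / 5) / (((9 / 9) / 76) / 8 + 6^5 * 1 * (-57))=-0.00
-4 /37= -0.11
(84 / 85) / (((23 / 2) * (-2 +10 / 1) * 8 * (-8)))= -0.00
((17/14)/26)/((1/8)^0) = 17/364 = 0.05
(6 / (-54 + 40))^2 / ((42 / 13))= 39 / 686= 0.06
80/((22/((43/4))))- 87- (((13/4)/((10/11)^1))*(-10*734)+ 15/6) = 288091/11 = 26190.09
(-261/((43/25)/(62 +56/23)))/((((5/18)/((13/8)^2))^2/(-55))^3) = 3187220096386507275314099451/2654826659840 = 1200537927616936.52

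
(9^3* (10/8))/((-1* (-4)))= 3645/16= 227.81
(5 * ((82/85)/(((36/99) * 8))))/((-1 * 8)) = -451/2176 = -0.21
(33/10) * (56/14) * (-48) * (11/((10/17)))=-296208/25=-11848.32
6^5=7776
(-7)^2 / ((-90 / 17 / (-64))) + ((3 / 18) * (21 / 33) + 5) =591487 / 990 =597.46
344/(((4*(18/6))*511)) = 86/1533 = 0.06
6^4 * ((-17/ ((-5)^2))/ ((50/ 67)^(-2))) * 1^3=-2203200/ 4489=-490.80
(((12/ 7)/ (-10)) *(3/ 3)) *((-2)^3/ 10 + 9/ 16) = 57/ 1400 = 0.04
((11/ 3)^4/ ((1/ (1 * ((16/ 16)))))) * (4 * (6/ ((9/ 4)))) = 468512/ 243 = 1928.03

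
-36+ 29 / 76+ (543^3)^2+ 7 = 25632972850442020.38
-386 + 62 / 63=-24256 / 63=-385.02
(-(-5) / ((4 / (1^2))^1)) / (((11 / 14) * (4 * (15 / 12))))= 7 / 22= 0.32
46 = 46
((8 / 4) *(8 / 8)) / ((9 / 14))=28 / 9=3.11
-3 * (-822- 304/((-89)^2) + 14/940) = 9180859719/3722870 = 2466.07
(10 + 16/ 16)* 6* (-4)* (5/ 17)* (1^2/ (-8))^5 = 165/ 69632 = 0.00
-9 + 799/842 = -6779/842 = -8.05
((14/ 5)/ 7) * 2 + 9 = 9.80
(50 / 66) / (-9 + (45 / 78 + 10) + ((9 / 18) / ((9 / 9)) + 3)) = 0.15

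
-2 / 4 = -1 / 2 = -0.50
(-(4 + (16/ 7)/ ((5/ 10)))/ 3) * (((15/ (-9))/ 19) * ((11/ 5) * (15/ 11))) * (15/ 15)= 100/ 133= 0.75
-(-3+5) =-2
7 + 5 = 12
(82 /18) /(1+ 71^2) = 41 /45378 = 0.00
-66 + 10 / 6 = -64.33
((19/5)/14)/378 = 19/26460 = 0.00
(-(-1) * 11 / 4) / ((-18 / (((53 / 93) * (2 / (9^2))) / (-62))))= 0.00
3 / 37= 0.08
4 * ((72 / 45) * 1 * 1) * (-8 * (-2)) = 512 / 5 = 102.40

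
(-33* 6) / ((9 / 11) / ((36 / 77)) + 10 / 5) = -52.80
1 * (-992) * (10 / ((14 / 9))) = -44640 / 7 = -6377.14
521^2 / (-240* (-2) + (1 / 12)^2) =39087504 / 69121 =565.49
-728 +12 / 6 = -726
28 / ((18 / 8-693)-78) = -112 / 3075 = -0.04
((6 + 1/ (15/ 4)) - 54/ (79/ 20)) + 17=9.60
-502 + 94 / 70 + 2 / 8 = -70057 / 140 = -500.41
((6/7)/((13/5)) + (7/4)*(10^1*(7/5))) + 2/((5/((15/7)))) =4675/182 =25.69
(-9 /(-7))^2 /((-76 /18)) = -0.39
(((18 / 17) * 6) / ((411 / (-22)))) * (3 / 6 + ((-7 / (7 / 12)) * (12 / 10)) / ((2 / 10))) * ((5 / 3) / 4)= 23595 / 2329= 10.13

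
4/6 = 2/3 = 0.67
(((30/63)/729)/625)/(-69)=-2/132040125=-0.00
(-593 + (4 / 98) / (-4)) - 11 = -59193 / 98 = -604.01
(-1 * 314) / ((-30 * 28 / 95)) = 2983 / 84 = 35.51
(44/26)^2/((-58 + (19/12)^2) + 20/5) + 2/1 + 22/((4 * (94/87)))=1657326107/235589380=7.03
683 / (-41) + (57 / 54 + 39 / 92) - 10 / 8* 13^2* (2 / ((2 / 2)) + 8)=-72230449 / 33948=-2127.68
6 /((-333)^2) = 2 /36963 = 0.00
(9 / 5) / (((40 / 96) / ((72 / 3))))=2592 / 25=103.68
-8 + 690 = 682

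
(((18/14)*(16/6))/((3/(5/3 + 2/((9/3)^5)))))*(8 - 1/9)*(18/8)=57794/1701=33.98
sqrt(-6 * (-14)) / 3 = 2 * sqrt(21) / 3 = 3.06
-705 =-705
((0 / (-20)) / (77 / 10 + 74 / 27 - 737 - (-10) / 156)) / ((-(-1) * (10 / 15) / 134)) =0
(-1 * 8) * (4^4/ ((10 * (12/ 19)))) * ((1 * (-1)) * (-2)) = -9728/ 15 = -648.53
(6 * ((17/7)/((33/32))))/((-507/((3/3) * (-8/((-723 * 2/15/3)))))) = -0.01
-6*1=-6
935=935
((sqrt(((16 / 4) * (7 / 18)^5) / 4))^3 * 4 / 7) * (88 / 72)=0.00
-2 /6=-1 /3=-0.33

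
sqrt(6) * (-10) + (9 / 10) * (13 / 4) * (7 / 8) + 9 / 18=-21.44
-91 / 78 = -7 / 6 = -1.17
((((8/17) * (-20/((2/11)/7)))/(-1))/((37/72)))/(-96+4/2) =-221760/29563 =-7.50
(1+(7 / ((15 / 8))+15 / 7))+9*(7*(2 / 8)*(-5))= -30187 / 420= -71.87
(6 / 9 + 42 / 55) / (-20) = -59 / 825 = -0.07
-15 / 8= -1.88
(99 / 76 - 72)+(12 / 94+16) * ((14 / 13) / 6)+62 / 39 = -3074663 / 46436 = -66.21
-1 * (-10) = 10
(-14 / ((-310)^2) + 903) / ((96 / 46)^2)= 22952856647 / 110707200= 207.33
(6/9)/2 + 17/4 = 55/12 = 4.58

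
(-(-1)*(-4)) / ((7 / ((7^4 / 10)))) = -686 / 5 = -137.20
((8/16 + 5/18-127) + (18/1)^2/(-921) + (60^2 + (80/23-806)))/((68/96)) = 3770.69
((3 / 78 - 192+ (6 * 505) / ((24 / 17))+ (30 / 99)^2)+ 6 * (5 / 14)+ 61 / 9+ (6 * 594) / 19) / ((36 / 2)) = 16199403371 / 135567432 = 119.49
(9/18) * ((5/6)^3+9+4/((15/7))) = 12361/2160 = 5.72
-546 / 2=-273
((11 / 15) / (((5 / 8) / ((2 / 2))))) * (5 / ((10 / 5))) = 44 / 15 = 2.93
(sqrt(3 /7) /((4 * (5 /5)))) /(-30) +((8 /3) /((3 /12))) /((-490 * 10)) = -sqrt(21) /840-8 /3675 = -0.01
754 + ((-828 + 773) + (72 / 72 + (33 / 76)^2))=4044289 / 5776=700.19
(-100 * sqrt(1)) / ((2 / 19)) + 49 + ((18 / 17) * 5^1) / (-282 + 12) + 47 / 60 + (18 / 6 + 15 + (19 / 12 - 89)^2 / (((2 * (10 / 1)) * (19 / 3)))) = -254857007 / 310080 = -821.91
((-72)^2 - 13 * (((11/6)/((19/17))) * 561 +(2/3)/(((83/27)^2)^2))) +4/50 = -305638288228629/45085404950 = -6779.10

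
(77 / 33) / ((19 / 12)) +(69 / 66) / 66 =1.49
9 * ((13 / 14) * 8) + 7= 73.86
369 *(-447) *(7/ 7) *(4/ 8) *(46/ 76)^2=-87254847/ 2888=-30212.90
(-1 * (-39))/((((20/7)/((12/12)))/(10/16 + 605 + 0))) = 8266.78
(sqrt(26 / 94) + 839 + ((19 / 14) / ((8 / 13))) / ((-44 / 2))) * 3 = 3 * sqrt(611) / 47 + 6201147 / 2464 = 2518.28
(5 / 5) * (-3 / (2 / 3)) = -9 / 2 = -4.50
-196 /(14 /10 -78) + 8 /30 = 16232 /5745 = 2.83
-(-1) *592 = 592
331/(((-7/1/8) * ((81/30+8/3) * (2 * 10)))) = -3972/1127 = -3.52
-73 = -73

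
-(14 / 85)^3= -2744 / 614125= -0.00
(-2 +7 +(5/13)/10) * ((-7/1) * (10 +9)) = -17423/26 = -670.12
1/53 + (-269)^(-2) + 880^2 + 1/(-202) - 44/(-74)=22197251804778167/28663784042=774400.61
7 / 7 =1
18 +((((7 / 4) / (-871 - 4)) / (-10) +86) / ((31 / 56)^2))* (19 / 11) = 9740678 / 19375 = 502.74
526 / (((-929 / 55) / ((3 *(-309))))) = 26818110 / 929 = 28867.72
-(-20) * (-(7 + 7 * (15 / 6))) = -490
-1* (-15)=15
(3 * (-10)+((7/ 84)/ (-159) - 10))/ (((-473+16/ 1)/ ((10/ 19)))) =381605/ 8283582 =0.05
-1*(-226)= 226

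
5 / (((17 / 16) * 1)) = 80 / 17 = 4.71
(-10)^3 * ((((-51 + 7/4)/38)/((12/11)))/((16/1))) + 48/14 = 1983677/25536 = 77.68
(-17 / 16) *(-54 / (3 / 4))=76.50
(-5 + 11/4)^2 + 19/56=605/112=5.40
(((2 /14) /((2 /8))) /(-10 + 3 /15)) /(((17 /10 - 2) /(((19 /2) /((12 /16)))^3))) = 10974400 /27783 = 395.00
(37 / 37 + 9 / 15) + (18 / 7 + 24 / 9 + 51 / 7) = 1483 / 105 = 14.12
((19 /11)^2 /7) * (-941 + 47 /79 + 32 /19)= -400.09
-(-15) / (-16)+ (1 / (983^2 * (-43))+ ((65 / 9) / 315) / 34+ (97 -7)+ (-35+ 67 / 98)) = 2455752600627947 / 44856511375536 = 54.75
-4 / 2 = -2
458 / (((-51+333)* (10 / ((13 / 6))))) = 2977 / 8460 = 0.35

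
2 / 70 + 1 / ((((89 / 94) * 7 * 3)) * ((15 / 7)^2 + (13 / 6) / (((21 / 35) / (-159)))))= 2971487 / 104324465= 0.03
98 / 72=49 / 36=1.36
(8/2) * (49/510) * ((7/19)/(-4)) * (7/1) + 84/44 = 177079/106590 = 1.66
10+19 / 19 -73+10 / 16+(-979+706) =-334.38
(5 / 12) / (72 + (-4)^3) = 5 / 96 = 0.05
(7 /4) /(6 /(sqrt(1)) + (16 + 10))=7 /128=0.05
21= 21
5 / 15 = 0.33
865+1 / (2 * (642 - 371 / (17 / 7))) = 865.00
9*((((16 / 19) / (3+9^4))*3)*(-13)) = -468 / 10393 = -0.05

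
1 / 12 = 0.08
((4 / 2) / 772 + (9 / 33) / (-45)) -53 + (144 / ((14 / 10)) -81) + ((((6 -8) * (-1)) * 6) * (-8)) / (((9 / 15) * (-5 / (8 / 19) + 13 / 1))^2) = -8733595327 / 36112230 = -241.85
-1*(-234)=234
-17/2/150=-17/300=-0.06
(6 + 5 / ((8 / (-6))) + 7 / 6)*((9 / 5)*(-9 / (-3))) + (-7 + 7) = 369 / 20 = 18.45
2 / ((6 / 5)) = 5 / 3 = 1.67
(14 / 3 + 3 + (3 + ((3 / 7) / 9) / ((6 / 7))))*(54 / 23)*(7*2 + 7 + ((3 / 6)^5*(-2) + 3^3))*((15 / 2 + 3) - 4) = 5773209 / 736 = 7844.03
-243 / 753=-81 / 251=-0.32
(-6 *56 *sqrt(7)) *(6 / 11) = -2016 *sqrt(7) / 11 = -484.89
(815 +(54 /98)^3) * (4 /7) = 383614472 /823543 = 465.81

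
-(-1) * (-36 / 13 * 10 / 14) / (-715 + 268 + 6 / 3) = 36 / 8099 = 0.00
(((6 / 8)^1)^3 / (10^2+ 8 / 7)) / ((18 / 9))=63 / 30208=0.00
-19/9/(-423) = 19/3807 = 0.00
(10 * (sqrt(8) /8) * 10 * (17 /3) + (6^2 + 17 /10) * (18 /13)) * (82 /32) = 10701 /80 + 17425 * sqrt(2) /48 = 647.15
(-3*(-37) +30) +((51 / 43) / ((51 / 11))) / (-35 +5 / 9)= 1879431 / 13330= 140.99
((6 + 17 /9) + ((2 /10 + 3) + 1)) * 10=1088 /9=120.89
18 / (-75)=-6 / 25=-0.24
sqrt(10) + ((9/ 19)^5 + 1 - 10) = -22225842/ 2476099 + sqrt(10) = -5.81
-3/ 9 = -1/ 3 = -0.33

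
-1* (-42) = 42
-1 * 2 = -2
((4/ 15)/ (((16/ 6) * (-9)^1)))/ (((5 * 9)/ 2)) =-1/ 2025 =-0.00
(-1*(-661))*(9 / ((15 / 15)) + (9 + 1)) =12559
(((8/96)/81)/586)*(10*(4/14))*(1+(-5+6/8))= -65/3987144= -0.00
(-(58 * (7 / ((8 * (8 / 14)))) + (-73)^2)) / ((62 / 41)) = -3554085 / 992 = -3582.75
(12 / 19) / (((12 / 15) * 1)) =15 / 19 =0.79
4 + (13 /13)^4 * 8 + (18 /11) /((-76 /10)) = 2463 /209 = 11.78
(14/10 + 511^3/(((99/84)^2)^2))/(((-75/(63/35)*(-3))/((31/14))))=1225075.12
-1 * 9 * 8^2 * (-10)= 5760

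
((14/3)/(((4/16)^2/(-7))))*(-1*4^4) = 401408/3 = 133802.67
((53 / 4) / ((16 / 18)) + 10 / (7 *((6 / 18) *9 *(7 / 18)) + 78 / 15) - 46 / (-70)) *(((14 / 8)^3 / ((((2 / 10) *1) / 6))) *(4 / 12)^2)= 358965719 / 1231872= 291.40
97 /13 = 7.46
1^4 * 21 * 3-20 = 43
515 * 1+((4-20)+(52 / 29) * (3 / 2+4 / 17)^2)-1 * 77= 3582035 / 8381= 427.40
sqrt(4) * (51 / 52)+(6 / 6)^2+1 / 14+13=1459 / 91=16.03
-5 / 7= -0.71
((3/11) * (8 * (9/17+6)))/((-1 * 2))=-1332/187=-7.12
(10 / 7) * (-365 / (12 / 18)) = -5475 / 7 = -782.14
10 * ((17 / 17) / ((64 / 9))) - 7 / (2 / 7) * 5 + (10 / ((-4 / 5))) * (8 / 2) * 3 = -271.09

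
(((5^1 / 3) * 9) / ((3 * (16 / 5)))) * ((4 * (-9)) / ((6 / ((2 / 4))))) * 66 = -2475 / 8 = -309.38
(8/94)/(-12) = -1/141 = -0.01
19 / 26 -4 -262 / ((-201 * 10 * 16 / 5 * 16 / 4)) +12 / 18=-433529 / 167232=-2.59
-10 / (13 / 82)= -820 / 13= -63.08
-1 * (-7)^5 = 16807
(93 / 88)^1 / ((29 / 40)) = 465 / 319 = 1.46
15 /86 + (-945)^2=893025.17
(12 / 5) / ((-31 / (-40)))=96 / 31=3.10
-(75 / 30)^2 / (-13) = 25 / 52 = 0.48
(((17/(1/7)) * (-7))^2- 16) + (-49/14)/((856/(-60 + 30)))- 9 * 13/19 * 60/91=78995605029/113848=693869.06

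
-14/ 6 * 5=-35/ 3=-11.67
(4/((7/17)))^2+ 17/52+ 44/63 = 2187545/22932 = 95.39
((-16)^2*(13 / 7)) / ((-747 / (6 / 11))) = -6656 / 19173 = -0.35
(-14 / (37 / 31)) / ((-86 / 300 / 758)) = 49345800 / 1591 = 31015.59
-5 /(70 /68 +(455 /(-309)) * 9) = 3502 /8561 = 0.41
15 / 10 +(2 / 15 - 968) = -28991 / 30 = -966.37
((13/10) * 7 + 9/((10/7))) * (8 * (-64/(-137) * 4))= 157696/685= 230.21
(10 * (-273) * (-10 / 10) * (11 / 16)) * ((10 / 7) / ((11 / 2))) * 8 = 3900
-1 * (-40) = 40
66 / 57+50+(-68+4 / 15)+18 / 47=-216898 / 13395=-16.19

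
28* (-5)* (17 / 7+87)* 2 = -25040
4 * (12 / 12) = 4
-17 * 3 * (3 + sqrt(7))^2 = -816 - 306 * sqrt(7) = -1625.60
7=7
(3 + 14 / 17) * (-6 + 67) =3965 / 17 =233.24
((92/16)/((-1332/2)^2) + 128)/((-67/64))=-908402780/7429563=-122.27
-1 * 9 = -9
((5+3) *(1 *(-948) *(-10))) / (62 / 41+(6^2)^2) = 1554720 / 26599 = 58.45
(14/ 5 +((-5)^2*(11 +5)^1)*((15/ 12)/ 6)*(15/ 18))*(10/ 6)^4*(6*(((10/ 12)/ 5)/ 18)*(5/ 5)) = 406375/ 13122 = 30.97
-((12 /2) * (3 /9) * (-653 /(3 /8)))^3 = 1140511035392 /27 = 42241149458.96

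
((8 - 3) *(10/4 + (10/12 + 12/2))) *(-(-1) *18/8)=105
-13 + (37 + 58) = 82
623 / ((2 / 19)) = 11837 / 2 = 5918.50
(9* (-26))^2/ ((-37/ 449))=-24585444/ 37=-664471.46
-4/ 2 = -2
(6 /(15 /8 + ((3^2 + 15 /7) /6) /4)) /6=56 /131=0.43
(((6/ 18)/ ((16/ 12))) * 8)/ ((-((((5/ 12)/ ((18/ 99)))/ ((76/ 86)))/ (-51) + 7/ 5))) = -465120/ 313759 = -1.48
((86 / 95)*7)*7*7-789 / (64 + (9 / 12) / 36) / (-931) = 4441909706 / 14304815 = 310.52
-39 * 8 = -312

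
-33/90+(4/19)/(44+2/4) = -18361/50730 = -0.36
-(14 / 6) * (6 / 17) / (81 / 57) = -266 / 459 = -0.58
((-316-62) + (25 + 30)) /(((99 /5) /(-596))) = 962540 /99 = 9722.63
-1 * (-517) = 517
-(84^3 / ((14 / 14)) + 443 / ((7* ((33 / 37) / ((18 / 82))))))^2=-3501448199668921401 / 9966649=-351316495611.41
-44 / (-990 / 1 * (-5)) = -2 / 225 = -0.01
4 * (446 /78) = 892 /39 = 22.87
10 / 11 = 0.91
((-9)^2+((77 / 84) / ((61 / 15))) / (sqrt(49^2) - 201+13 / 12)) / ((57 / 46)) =137202452 / 2098949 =65.37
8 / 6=4 / 3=1.33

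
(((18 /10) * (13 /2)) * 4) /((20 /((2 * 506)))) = 59202 /25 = 2368.08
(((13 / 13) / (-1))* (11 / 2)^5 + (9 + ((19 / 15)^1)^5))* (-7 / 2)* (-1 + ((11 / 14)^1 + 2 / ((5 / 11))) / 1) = 73551.54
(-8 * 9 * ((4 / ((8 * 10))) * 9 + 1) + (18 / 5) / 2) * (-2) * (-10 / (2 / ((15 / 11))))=-15390 / 11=-1399.09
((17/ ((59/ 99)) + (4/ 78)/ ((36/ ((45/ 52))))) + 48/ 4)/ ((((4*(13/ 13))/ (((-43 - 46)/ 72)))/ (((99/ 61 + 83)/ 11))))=-2227761756419/ 23122509696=-96.35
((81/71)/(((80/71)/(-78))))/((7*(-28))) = 3159/7840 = 0.40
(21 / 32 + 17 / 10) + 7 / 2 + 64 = 11177 / 160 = 69.86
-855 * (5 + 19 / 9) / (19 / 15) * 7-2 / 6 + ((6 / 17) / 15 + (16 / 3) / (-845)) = -482668541 / 14365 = -33600.32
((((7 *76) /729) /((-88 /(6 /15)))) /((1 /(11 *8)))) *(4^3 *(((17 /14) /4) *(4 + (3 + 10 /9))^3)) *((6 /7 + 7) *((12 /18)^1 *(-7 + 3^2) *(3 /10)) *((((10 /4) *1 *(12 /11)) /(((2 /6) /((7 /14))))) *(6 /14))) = -16083518848 /964467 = -16676.07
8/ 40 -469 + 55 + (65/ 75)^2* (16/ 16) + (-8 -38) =-103286/ 225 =-459.05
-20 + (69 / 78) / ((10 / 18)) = -2393 / 130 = -18.41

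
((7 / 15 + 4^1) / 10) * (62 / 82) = 2077 / 6150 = 0.34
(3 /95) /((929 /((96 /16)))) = 18 /88255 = 0.00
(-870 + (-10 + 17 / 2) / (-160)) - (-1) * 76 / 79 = -21969043 / 25280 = -869.03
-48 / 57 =-16 / 19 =-0.84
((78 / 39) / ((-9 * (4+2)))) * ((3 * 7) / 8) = -7 / 72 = -0.10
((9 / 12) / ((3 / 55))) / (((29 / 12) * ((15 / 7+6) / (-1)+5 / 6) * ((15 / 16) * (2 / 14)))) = -51744 / 8903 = -5.81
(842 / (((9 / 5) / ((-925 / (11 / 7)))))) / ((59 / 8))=-218078000 / 5841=-37335.73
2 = 2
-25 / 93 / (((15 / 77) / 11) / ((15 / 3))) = -21175 / 279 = -75.90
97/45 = 2.16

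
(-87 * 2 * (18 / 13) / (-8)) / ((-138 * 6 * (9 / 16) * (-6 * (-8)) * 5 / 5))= -29 / 21528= -0.00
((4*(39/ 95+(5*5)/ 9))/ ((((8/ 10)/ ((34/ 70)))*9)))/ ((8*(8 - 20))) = -23171/ 2585520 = -0.01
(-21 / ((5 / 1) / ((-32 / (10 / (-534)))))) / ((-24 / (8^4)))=30621696 / 25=1224867.84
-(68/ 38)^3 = -39304/ 6859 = -5.73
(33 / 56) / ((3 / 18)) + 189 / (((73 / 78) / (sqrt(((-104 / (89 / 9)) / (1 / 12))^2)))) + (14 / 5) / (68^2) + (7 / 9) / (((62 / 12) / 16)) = 1246389028019539 / 48893563320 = 25491.88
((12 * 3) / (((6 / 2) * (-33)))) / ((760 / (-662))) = 331 / 1045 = 0.32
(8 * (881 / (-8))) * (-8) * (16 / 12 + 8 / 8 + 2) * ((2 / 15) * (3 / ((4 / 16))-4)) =1465984 / 45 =32577.42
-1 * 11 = -11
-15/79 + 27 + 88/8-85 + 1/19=-70753/1501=-47.14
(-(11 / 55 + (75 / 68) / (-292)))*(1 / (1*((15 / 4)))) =-19481 / 372300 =-0.05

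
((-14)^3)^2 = 7529536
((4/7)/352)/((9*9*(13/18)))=1/36036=0.00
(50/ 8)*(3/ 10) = 15/ 8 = 1.88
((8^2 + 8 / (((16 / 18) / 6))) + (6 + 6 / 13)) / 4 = 809 / 26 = 31.12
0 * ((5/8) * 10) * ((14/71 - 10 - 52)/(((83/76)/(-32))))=0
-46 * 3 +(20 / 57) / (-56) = -110129 / 798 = -138.01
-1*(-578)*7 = 4046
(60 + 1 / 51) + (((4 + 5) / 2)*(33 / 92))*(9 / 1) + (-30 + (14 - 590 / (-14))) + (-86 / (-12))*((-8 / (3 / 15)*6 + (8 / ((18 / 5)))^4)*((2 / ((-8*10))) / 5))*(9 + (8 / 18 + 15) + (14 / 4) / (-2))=5353346592947 / 19394053560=276.03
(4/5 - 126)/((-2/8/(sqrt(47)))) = 2504* sqrt(47)/5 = 3433.31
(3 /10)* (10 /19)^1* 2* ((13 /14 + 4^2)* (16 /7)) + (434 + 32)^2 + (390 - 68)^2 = 298713416 /931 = 320852.22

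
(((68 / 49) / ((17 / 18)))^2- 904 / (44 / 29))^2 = 245835117556900 / 697540921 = 352431.10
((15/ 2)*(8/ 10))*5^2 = 150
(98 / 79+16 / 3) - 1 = 1321 / 237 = 5.57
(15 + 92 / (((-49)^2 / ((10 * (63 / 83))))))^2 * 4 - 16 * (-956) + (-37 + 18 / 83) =16194.46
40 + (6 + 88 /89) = 4182 /89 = 46.99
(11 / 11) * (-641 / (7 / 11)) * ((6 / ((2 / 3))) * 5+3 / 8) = -2559513 / 56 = -45705.59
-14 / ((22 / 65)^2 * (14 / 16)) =-139.67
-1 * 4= -4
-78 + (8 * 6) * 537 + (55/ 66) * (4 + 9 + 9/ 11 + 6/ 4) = 3393821/ 132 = 25710.77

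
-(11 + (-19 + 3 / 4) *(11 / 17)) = 55 / 68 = 0.81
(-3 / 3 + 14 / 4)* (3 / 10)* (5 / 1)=15 / 4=3.75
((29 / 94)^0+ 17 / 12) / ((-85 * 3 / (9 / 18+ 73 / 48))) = -0.02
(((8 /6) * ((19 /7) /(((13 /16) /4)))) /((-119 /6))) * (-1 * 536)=5214208 /10829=481.50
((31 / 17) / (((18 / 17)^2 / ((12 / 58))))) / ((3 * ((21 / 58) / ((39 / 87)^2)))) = 89063 / 1430541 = 0.06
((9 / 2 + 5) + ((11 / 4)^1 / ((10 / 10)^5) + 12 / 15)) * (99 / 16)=25839 / 320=80.75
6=6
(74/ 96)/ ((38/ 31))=1147/ 1824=0.63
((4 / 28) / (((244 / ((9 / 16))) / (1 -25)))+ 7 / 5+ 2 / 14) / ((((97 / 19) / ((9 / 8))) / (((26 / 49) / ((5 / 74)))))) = 2156374467 / 811812400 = 2.66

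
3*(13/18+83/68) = 1189/204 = 5.83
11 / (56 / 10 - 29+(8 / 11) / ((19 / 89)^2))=-218405 / 147767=-1.48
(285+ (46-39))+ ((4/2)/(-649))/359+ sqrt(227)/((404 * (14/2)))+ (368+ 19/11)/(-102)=sqrt(227)/2828+ 6853260613/23765082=288.38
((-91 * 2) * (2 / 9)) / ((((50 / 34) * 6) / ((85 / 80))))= -26299 / 5400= -4.87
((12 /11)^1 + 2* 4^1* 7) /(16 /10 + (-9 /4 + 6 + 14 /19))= 238640 /25443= 9.38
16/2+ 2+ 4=14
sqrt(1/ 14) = sqrt(14)/ 14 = 0.27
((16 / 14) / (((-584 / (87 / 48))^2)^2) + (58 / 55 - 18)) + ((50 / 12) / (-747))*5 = -13954405156143571208153 / 822136477904189521920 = -16.97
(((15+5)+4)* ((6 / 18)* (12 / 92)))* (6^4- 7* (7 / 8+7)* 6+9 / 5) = 116046 / 115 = 1009.10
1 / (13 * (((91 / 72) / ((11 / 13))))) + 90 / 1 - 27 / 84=5519835 / 61516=89.73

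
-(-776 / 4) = 194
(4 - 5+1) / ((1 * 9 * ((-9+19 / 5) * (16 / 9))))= 0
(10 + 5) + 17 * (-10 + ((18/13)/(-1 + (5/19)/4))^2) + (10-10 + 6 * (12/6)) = -90011639/851929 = -105.66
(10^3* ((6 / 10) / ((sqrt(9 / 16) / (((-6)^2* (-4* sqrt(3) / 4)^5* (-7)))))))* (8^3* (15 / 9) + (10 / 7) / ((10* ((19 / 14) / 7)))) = 29442873600* sqrt(3) / 19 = 2684029105.05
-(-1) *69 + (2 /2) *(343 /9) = 964 /9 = 107.11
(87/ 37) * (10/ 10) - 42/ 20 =93/ 370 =0.25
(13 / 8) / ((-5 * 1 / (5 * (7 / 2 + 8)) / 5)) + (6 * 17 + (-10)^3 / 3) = -15589 / 48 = -324.77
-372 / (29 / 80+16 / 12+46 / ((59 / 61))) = -5267520 / 697453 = -7.55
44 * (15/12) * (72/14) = 1980/7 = 282.86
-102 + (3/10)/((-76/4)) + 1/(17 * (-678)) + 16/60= -18568722/182495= -101.75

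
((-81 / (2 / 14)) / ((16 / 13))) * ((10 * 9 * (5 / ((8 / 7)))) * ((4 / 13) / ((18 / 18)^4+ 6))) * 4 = -127575 / 4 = -31893.75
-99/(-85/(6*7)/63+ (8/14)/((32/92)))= -130977/2131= -61.46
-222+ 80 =-142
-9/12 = -3/4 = -0.75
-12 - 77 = -89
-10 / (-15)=2 / 3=0.67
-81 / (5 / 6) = -486 / 5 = -97.20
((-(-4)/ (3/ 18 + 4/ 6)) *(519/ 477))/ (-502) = -692/ 66515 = -0.01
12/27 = 4/9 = 0.44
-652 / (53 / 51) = -33252 / 53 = -627.40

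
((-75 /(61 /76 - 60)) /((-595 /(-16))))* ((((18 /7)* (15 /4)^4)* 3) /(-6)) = -129853125 /14990668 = -8.66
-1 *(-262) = 262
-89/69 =-1.29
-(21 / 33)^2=-49 / 121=-0.40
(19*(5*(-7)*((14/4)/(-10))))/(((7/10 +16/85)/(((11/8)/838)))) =870485/2024608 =0.43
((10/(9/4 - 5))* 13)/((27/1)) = -520/297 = -1.75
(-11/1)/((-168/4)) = 11/42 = 0.26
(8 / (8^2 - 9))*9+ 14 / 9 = 1418 / 495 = 2.86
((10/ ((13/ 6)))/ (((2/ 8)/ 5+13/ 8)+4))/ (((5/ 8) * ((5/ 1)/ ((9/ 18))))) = 0.13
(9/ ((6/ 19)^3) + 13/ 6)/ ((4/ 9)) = 20733/ 32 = 647.91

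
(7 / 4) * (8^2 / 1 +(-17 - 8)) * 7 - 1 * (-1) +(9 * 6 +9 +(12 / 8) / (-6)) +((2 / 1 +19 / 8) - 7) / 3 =4325 / 8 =540.62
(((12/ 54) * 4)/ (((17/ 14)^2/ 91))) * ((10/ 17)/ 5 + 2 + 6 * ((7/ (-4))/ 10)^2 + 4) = 382131841/ 1105425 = 345.69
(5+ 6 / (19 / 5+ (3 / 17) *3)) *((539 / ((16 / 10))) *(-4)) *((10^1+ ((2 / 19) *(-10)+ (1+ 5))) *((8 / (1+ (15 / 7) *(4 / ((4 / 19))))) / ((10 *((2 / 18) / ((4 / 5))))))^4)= -1813372994043072 / 38781347865625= -46.76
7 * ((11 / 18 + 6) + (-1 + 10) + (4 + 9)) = 3605 / 18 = 200.28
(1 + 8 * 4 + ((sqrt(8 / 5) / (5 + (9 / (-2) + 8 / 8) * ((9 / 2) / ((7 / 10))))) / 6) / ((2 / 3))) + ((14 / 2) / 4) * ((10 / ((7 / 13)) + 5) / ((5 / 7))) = 363 / 4 - sqrt(10) / 175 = 90.73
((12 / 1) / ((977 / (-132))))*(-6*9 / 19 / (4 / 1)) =21384 / 18563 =1.15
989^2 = 978121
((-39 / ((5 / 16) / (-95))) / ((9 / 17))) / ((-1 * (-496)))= 4199 / 93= 45.15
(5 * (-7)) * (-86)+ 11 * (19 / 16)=48369 / 16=3023.06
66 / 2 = 33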